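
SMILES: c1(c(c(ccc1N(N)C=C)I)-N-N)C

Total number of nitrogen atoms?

The symbol for nitrogen appears 4 times in the SMILES.

4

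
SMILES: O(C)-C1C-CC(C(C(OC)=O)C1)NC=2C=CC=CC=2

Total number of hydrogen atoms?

Hydrogens are implicit in SMILES; fill each atom to its normal valence:
  5 × C (aromatic): 1 H each → 5
  3 × C: 2 H each → 6
  3 × C: 1 H each → 3
  3 × O: no H
  2 × C: 3 H each → 6
  1 × C: no H
  1 × C (aromatic): no H
  1 × N: 1 H
  Total hydrogens = 21.

21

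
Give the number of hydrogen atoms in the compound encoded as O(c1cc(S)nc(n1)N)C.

Hydrogens are implicit in SMILES; fill each atom to its normal valence:
  3 × C (aromatic): no H
  2 × N (aromatic): no H
  1 × C: 3 H
  1 × C (aromatic): 1 H
  1 × N: 2 H
  1 × O: no H
  1 × S: 1 H
  Total hydrogens = 7.

7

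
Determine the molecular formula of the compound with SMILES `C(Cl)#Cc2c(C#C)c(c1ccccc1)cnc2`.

C15H8ClN

Heavy atoms from the SMILES: 15 C, 1 Cl, 1 N.
Implicit hydrogens by atom environment:
  7 × C (aromatic): 1 H each → 7
  4 × C (aromatic): no H
  3 × C: no H
  1 × C: 1 H
  1 × Cl: no H
  1 × N (aromatic): no H
  Total hydrogens = 8.
Molecular formula: C15H8ClN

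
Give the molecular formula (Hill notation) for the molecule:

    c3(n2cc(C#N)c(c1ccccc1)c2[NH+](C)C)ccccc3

C19H18N3+

Heavy atoms from the SMILES: 19 C, 3 N.
Implicit hydrogens by atom environment:
  11 × C (aromatic): 1 H each → 11
  5 × C (aromatic): no H
  2 × C: 3 H each → 6
  1 × C: no H
  1 × N (charge +1): 1 H
  1 × N (aromatic): no H
  1 × N: no H
  Total hydrogens = 18.
Net charge +1.
Molecular formula: C19H18N3+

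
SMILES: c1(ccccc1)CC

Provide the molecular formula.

Heavy atoms from the SMILES: 8 C.
Implicit hydrogens by atom environment:
  5 × C (aromatic): 1 H each → 5
  1 × C: 3 H
  1 × C: 2 H
  1 × C (aromatic): no H
  Total hydrogens = 10.
Molecular formula: C8H10

C8H10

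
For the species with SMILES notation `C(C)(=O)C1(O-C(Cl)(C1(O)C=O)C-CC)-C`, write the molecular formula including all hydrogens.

Heavy atoms from the SMILES: 10 C, 1 Cl, 4 O.
Implicit hydrogens by atom environment:
  4 × C: no H
  3 × C: 3 H each → 9
  3 × O: no H
  2 × C: 2 H each → 4
  1 × C: 1 H
  1 × Cl: no H
  1 × O: 1 H
  Total hydrogens = 15.
Molecular formula: C10H15ClO4

C10H15ClO4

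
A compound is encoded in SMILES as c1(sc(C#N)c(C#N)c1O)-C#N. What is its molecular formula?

Heavy atoms from the SMILES: 7 C, 3 N, 1 O, 1 S.
Implicit hydrogens by atom environment:
  4 × C (aromatic): no H
  3 × C: no H
  3 × N: no H
  1 × O: 1 H
  1 × S (aromatic): no H
  Total hydrogens = 1.
Molecular formula: C7HN3OS

C7HN3OS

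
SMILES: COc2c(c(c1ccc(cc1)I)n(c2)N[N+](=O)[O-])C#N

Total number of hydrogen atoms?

Hydrogens are implicit in SMILES; fill each atom to its normal valence:
  5 × C (aromatic): 1 H each → 5
  5 × C (aromatic): no H
  2 × O: no H
  1 × C: 3 H
  1 × C: no H
  1 × I: no H
  1 × N: 1 H
  1 × N (aromatic): no H
  1 × N: no H
  1 × N (charge +1): no H
  1 × O (charge -1): no H
  Total hydrogens = 9.

9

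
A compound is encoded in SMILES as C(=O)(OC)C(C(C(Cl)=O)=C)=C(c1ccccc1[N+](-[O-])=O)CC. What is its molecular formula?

C15H14ClNO5

Heavy atoms from the SMILES: 15 C, 1 Cl, 1 N, 5 O.
Implicit hydrogens by atom environment:
  5 × C: no H
  4 × C (aromatic): 1 H each → 4
  4 × O: no H
  2 × C: 3 H each → 6
  2 × C: 2 H each → 4
  2 × C (aromatic): no H
  1 × Cl: no H
  1 × N (charge +1): no H
  1 × O (charge -1): no H
  Total hydrogens = 14.
Molecular formula: C15H14ClNO5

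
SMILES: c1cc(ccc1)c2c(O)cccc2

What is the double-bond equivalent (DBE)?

8

Molecular formula from the SMILES: C12H10O.
DoU = (2C + 2 + N − H − X)/2 = (2·12 + 2 + 0 − 10 − 0)/2 = 16/2 = 8.
(Structurally: 2 ring(s) + 6 π bond(s) = 8.)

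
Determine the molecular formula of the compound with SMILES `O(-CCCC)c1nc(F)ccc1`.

C9H12FNO

Heavy atoms from the SMILES: 9 C, 1 F, 1 N, 1 O.
Implicit hydrogens by atom environment:
  3 × C: 2 H each → 6
  3 × C (aromatic): 1 H each → 3
  2 × C (aromatic): no H
  1 × C: 3 H
  1 × F: no H
  1 × N (aromatic): no H
  1 × O: no H
  Total hydrogens = 12.
Molecular formula: C9H12FNO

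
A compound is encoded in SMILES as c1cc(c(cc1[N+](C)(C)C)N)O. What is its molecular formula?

Heavy atoms from the SMILES: 9 C, 2 N, 1 O.
Implicit hydrogens by atom environment:
  3 × C: 3 H each → 9
  3 × C (aromatic): 1 H each → 3
  3 × C (aromatic): no H
  1 × N: 2 H
  1 × N (charge +1): no H
  1 × O: 1 H
  Total hydrogens = 15.
Net charge +1.
Molecular formula: C9H15N2O+

C9H15N2O+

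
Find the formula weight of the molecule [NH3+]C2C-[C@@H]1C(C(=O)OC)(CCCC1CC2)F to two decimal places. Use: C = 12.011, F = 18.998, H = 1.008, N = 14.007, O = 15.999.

230.30

Molecular formula: C12H21FNO2+.
M = 12×12.011 + 1×18.998 + 21×1.008 + 1×14.007 + 2×15.999 = 230.30 g/mol.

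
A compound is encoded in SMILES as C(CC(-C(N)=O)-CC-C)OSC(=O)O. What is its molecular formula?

Heavy atoms from the SMILES: 8 C, 1 N, 4 O, 1 S.
Implicit hydrogens by atom environment:
  4 × C: 2 H each → 8
  3 × O: no H
  2 × C: no H
  1 × C: 3 H
  1 × C: 1 H
  1 × N: 2 H
  1 × O: 1 H
  1 × S: no H
  Total hydrogens = 15.
Molecular formula: C8H15NO4S

C8H15NO4S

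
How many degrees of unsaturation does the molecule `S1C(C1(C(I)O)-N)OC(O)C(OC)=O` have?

2

Molecular formula from the SMILES: C6H10INO5S.
DoU = (2C + 2 + N − H − X)/2 = (2·6 + 2 + 1 − 10 − 1)/2 = 4/2 = 2.
(Structurally: 1 ring(s) + 1 π bond(s) = 2.)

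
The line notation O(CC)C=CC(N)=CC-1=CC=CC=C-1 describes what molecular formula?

Heavy atoms from the SMILES: 12 C, 1 N, 1 O.
Implicit hydrogens by atom environment:
  5 × C (aromatic): 1 H each → 5
  3 × C: 1 H each → 3
  1 × C: 3 H
  1 × C: 2 H
  1 × C: no H
  1 × C (aromatic): no H
  1 × N: 2 H
  1 × O: no H
  Total hydrogens = 15.
Molecular formula: C12H15NO

C12H15NO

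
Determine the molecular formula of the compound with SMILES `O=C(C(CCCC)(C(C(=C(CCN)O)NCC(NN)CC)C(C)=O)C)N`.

C18H37N5O3

Heavy atoms from the SMILES: 18 C, 5 N, 3 O.
Implicit hydrogens by atom environment:
  7 × C: 2 H each → 14
  5 × C: no H
  4 × C: 3 H each → 12
  3 × N: 2 H each → 6
  2 × C: 1 H each → 2
  2 × N: 1 H each → 2
  2 × O: no H
  1 × O: 1 H
  Total hydrogens = 37.
Molecular formula: C18H37N5O3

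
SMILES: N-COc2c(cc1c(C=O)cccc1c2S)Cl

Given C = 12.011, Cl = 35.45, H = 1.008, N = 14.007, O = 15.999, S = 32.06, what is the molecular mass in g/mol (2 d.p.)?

Molecular formula: C12H10ClNO2S.
M = 12×12.011 + 1×35.45 + 10×1.008 + 1×14.007 + 2×15.999 + 1×32.06 = 267.73 g/mol.

267.73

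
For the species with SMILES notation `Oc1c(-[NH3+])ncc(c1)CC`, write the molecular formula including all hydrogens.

C7H11N2O+

Heavy atoms from the SMILES: 7 C, 2 N, 1 O.
Implicit hydrogens by atom environment:
  3 × C (aromatic): no H
  2 × C (aromatic): 1 H each → 2
  1 × C: 3 H
  1 × C: 2 H
  1 × N (charge +1): 3 H
  1 × N (aromatic): no H
  1 × O: 1 H
  Total hydrogens = 11.
Net charge +1.
Molecular formula: C7H11N2O+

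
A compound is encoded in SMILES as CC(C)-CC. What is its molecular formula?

Heavy atoms from the SMILES: 5 C.
Implicit hydrogens by atom environment:
  3 × C: 3 H each → 9
  1 × C: 2 H
  1 × C: 1 H
  Total hydrogens = 12.
Molecular formula: C5H12

C5H12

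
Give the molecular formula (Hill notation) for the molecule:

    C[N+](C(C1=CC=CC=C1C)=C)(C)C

Heavy atoms from the SMILES: 12 C, 1 N.
Implicit hydrogens by atom environment:
  4 × C: 3 H each → 12
  4 × C (aromatic): 1 H each → 4
  2 × C (aromatic): no H
  1 × C: 2 H
  1 × C: no H
  1 × N (charge +1): no H
  Total hydrogens = 18.
Net charge +1.
Molecular formula: C12H18N+

C12H18N+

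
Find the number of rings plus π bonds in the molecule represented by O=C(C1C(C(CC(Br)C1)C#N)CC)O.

Molecular formula from the SMILES: C10H14BrNO2.
DoU = (2C + 2 + N − H − X)/2 = (2·10 + 2 + 1 − 14 − 1)/2 = 8/2 = 4.
(Structurally: 1 ring(s) + 3 π bond(s) = 4.)

4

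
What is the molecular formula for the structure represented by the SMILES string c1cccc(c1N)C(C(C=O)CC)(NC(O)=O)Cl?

C12H15ClN2O3

Heavy atoms from the SMILES: 12 C, 1 Cl, 2 N, 3 O.
Implicit hydrogens by atom environment:
  4 × C (aromatic): 1 H each → 4
  2 × C: 1 H each → 2
  2 × C: no H
  2 × C (aromatic): no H
  2 × O: no H
  1 × C: 3 H
  1 × C: 2 H
  1 × Cl: no H
  1 × N: 2 H
  1 × N: 1 H
  1 × O: 1 H
  Total hydrogens = 15.
Molecular formula: C12H15ClN2O3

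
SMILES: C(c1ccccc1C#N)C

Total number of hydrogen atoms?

Hydrogens are implicit in SMILES; fill each atom to its normal valence:
  4 × C (aromatic): 1 H each → 4
  2 × C (aromatic): no H
  1 × C: 3 H
  1 × C: 2 H
  1 × C: no H
  1 × N: no H
  Total hydrogens = 9.

9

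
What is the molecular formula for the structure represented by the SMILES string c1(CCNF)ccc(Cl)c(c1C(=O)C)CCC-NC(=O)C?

Heavy atoms from the SMILES: 15 C, 1 Cl, 1 F, 2 N, 2 O.
Implicit hydrogens by atom environment:
  5 × C: 2 H each → 10
  4 × C (aromatic): no H
  2 × C: 3 H each → 6
  2 × C (aromatic): 1 H each → 2
  2 × C: no H
  2 × N: 1 H each → 2
  2 × O: no H
  1 × Cl: no H
  1 × F: no H
  Total hydrogens = 20.
Molecular formula: C15H20ClFN2O2

C15H20ClFN2O2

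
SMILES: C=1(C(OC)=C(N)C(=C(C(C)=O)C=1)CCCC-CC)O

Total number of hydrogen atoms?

23

Hydrogens are implicit in SMILES; fill each atom to its normal valence:
  5 × C: 2 H each → 10
  5 × C (aromatic): no H
  3 × C: 3 H each → 9
  2 × O: no H
  1 × C (aromatic): 1 H
  1 × C: no H
  1 × N: 2 H
  1 × O: 1 H
  Total hydrogens = 23.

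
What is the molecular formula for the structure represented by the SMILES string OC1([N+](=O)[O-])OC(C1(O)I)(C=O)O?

C4H4INO7

Heavy atoms from the SMILES: 4 C, 1 I, 1 N, 7 O.
Implicit hydrogens by atom environment:
  3 × C: no H
  3 × O: 1 H each → 3
  3 × O: no H
  1 × C: 1 H
  1 × I: no H
  1 × N (charge +1): no H
  1 × O (charge -1): no H
  Total hydrogens = 4.
Molecular formula: C4H4INO7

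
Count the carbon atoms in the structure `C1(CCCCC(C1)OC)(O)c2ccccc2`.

The symbol for carbon appears 14 times in the SMILES. Lowercase c denotes aromatic carbon and counts toward C.

14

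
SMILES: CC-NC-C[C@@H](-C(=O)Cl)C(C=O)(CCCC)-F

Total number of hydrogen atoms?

21

Hydrogens are implicit in SMILES; fill each atom to its normal valence:
  6 × C: 2 H each → 12
  2 × C: 3 H each → 6
  2 × C: 1 H each → 2
  2 × C: no H
  2 × O: no H
  1 × Cl: no H
  1 × F: no H
  1 × N: 1 H
  Total hydrogens = 21.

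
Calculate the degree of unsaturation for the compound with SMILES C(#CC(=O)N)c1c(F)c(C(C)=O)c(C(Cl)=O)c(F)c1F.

Molecular formula from the SMILES: C12H5ClF3NO3.
DoU = (2C + 2 + N − H − X)/2 = (2·12 + 2 + 1 − 5 − 4)/2 = 18/2 = 9.
(Structurally: 1 ring(s) + 8 π bond(s) = 9.)

9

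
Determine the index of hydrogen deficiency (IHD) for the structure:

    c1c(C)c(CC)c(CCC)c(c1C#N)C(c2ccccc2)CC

Molecular formula from the SMILES: C22H27N.
DoU = (2C + 2 + N − H − X)/2 = (2·22 + 2 + 1 − 27 − 0)/2 = 20/2 = 10.
(Structurally: 2 ring(s) + 8 π bond(s) = 10.)

10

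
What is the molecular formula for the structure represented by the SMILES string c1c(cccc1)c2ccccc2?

Heavy atoms from the SMILES: 12 C.
Implicit hydrogens by atom environment:
  10 × C (aromatic): 1 H each → 10
  2 × C (aromatic): no H
  Total hydrogens = 10.
Molecular formula: C12H10

C12H10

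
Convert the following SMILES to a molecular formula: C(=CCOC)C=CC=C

Heavy atoms from the SMILES: 8 C, 1 O.
Implicit hydrogens by atom environment:
  5 × C: 1 H each → 5
  2 × C: 2 H each → 4
  1 × C: 3 H
  1 × O: no H
  Total hydrogens = 12.
Molecular formula: C8H12O

C8H12O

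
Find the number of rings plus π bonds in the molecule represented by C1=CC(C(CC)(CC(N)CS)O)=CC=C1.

Molecular formula from the SMILES: C12H19NOS.
DoU = (2C + 2 + N − H − X)/2 = (2·12 + 2 + 1 − 19 − 0)/2 = 8/2 = 4.
(Structurally: 1 ring(s) + 3 π bond(s) = 4.)

4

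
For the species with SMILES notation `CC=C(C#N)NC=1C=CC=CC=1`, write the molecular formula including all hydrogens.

C10H10N2

Heavy atoms from the SMILES: 10 C, 2 N.
Implicit hydrogens by atom environment:
  5 × C (aromatic): 1 H each → 5
  2 × C: no H
  1 × C: 3 H
  1 × C: 1 H
  1 × C (aromatic): no H
  1 × N: 1 H
  1 × N: no H
  Total hydrogens = 10.
Molecular formula: C10H10N2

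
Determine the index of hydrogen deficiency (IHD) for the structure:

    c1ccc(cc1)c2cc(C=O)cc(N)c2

Molecular formula from the SMILES: C13H11NO.
DoU = (2C + 2 + N − H − X)/2 = (2·13 + 2 + 1 − 11 − 0)/2 = 18/2 = 9.
(Structurally: 2 ring(s) + 7 π bond(s) = 9.)

9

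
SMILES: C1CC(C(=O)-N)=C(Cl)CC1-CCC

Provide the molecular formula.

C10H16ClNO

Heavy atoms from the SMILES: 10 C, 1 Cl, 1 N, 1 O.
Implicit hydrogens by atom environment:
  5 × C: 2 H each → 10
  3 × C: no H
  1 × C: 3 H
  1 × C: 1 H
  1 × Cl: no H
  1 × N: 2 H
  1 × O: no H
  Total hydrogens = 16.
Molecular formula: C10H16ClNO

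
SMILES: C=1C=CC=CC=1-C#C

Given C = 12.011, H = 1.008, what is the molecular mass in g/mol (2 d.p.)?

Molecular formula: C8H6.
M = 8×12.011 + 6×1.008 = 102.14 g/mol.

102.14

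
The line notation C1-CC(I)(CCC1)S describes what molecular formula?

C6H11IS

Heavy atoms from the SMILES: 6 C, 1 I, 1 S.
Implicit hydrogens by atom environment:
  5 × C: 2 H each → 10
  1 × C: no H
  1 × I: no H
  1 × S: 1 H
  Total hydrogens = 11.
Molecular formula: C6H11IS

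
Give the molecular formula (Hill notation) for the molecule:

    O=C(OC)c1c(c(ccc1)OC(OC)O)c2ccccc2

C16H16O5

Heavy atoms from the SMILES: 16 C, 5 O.
Implicit hydrogens by atom environment:
  8 × C (aromatic): 1 H each → 8
  4 × C (aromatic): no H
  4 × O: no H
  2 × C: 3 H each → 6
  1 × C: 1 H
  1 × C: no H
  1 × O: 1 H
  Total hydrogens = 16.
Molecular formula: C16H16O5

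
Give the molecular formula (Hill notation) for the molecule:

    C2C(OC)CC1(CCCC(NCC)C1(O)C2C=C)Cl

Heavy atoms from the SMILES: 15 C, 1 Cl, 1 N, 2 O.
Implicit hydrogens by atom environment:
  7 × C: 2 H each → 14
  4 × C: 1 H each → 4
  2 × C: 3 H each → 6
  2 × C: no H
  1 × Cl: no H
  1 × N: 1 H
  1 × O: 1 H
  1 × O: no H
  Total hydrogens = 26.
Molecular formula: C15H26ClNO2

C15H26ClNO2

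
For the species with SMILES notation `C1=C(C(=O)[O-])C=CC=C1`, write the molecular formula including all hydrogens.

Heavy atoms from the SMILES: 7 C, 2 O.
Implicit hydrogens by atom environment:
  5 × C (aromatic): 1 H each → 5
  1 × C (aromatic): no H
  1 × C: no H
  1 × O: no H
  1 × O (charge -1): no H
  Total hydrogens = 5.
Net charge -1.
Molecular formula: C7H5O2-

C7H5O2-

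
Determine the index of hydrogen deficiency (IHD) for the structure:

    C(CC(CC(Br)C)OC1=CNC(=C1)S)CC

Molecular formula from the SMILES: C12H20BrNOS.
DoU = (2C + 2 + N − H − X)/2 = (2·12 + 2 + 1 − 20 − 1)/2 = 6/2 = 3.
(Structurally: 1 ring(s) + 2 π bond(s) = 3.)

3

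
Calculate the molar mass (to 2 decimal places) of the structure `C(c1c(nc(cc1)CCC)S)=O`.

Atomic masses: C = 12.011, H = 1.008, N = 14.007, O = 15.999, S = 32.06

Molecular formula: C9H11NOS.
M = 9×12.011 + 11×1.008 + 1×14.007 + 1×15.999 + 1×32.06 = 181.25 g/mol.

181.25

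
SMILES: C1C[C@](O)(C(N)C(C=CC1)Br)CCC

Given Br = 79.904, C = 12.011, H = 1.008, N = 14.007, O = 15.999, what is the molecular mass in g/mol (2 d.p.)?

Molecular formula: C11H20BrNO.
M = 1×79.904 + 11×12.011 + 20×1.008 + 1×14.007 + 1×15.999 = 262.19 g/mol.

262.19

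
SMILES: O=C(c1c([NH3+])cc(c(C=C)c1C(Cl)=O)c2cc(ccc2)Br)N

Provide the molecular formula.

Heavy atoms from the SMILES: 1 Br, 16 C, 1 Cl, 2 N, 2 O.
Implicit hydrogens by atom environment:
  7 × C (aromatic): no H
  5 × C (aromatic): 1 H each → 5
  2 × C: no H
  2 × O: no H
  1 × Br: no H
  1 × C: 2 H
  1 × C: 1 H
  1 × Cl: no H
  1 × N (charge +1): 3 H
  1 × N: 2 H
  Total hydrogens = 13.
Net charge +1.
Molecular formula: C16H13BrClN2O2+

C16H13BrClN2O2+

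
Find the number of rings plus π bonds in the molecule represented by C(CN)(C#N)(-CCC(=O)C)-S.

Molecular formula from the SMILES: C7H12N2OS.
DoU = (2C + 2 + N − H − X)/2 = (2·7 + 2 + 2 − 12 − 0)/2 = 6/2 = 3.
(Structurally: 0 ring(s) + 3 π bond(s) = 3.)

3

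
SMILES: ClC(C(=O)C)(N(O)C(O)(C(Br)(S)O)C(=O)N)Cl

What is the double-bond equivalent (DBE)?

Molecular formula from the SMILES: C6H9BrCl2N2O5S.
DoU = (2C + 2 + N − H − X)/2 = (2·6 + 2 + 2 − 9 − 3)/2 = 4/2 = 2.
(Structurally: 0 ring(s) + 2 π bond(s) = 2.)

2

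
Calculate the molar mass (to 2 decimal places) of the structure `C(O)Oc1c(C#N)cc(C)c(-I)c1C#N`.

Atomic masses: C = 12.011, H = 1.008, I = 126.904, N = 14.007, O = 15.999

314.08

Molecular formula: C10H7IN2O2.
M = 10×12.011 + 7×1.008 + 1×126.904 + 2×14.007 + 2×15.999 = 314.08 g/mol.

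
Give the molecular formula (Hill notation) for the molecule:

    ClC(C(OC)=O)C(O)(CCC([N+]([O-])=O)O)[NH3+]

C7H14ClN2O6+

Heavy atoms from the SMILES: 7 C, 1 Cl, 2 N, 6 O.
Implicit hydrogens by atom environment:
  3 × O: no H
  2 × C: 2 H each → 4
  2 × C: 1 H each → 2
  2 × C: no H
  2 × O: 1 H each → 2
  1 × C: 3 H
  1 × Cl: no H
  1 × N (charge +1): 3 H
  1 × N (charge +1): no H
  1 × O (charge -1): no H
  Total hydrogens = 14.
Net charge +1.
Molecular formula: C7H14ClN2O6+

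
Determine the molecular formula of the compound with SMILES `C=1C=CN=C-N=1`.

Heavy atoms from the SMILES: 4 C, 2 N.
Implicit hydrogens by atom environment:
  4 × C (aromatic): 1 H each → 4
  2 × N (aromatic): no H
  Total hydrogens = 4.
Molecular formula: C4H4N2

C4H4N2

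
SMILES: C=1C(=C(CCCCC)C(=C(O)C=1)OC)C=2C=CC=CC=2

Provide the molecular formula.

C18H22O2

Heavy atoms from the SMILES: 18 C, 2 O.
Implicit hydrogens by atom environment:
  7 × C (aromatic): 1 H each → 7
  5 × C (aromatic): no H
  4 × C: 2 H each → 8
  2 × C: 3 H each → 6
  1 × O: 1 H
  1 × O: no H
  Total hydrogens = 22.
Molecular formula: C18H22O2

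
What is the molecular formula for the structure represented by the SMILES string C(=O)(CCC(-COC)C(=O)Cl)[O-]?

Heavy atoms from the SMILES: 7 C, 1 Cl, 4 O.
Implicit hydrogens by atom environment:
  3 × C: 2 H each → 6
  3 × O: no H
  2 × C: no H
  1 × C: 3 H
  1 × C: 1 H
  1 × Cl: no H
  1 × O (charge -1): no H
  Total hydrogens = 10.
Net charge -1.
Molecular formula: C7H10ClO4-

C7H10ClO4-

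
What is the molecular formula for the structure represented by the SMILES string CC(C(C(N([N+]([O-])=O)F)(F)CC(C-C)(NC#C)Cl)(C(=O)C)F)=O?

C12H15ClF3N3O4

Heavy atoms from the SMILES: 12 C, 1 Cl, 3 F, 3 N, 4 O.
Implicit hydrogens by atom environment:
  6 × C: no H
  3 × C: 3 H each → 9
  3 × F: no H
  3 × O: no H
  2 × C: 2 H each → 4
  1 × C: 1 H
  1 × Cl: no H
  1 × N: 1 H
  1 × N: no H
  1 × N (charge +1): no H
  1 × O (charge -1): no H
  Total hydrogens = 15.
Molecular formula: C12H15ClF3N3O4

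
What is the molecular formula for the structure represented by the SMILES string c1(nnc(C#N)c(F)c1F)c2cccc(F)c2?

C11H4F3N3

Heavy atoms from the SMILES: 11 C, 3 F, 3 N.
Implicit hydrogens by atom environment:
  6 × C (aromatic): no H
  4 × C (aromatic): 1 H each → 4
  3 × F: no H
  2 × N (aromatic): no H
  1 × C: no H
  1 × N: no H
  Total hydrogens = 4.
Molecular formula: C11H4F3N3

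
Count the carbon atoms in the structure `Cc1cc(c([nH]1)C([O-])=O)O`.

6

The symbol for carbon appears 6 times in the SMILES. Lowercase c denotes aromatic carbon and counts toward C.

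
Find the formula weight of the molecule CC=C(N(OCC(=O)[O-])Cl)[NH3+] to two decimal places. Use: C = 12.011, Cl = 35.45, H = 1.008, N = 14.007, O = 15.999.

Molecular formula: C5H9ClN2O3.
M = 5×12.011 + 1×35.45 + 9×1.008 + 2×14.007 + 3×15.999 = 180.59 g/mol.

180.59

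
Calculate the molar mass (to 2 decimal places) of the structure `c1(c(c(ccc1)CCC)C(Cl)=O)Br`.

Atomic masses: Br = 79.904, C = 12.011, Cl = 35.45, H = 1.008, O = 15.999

261.54

Molecular formula: C10H10BrClO.
M = 1×79.904 + 10×12.011 + 1×35.45 + 10×1.008 + 1×15.999 = 261.54 g/mol.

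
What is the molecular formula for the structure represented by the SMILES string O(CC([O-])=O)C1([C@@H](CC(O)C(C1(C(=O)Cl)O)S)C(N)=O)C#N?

C11H12ClN2O7S-

Heavy atoms from the SMILES: 11 C, 1 Cl, 2 N, 7 O, 1 S.
Implicit hydrogens by atom environment:
  6 × C: no H
  4 × O: no H
  3 × C: 1 H each → 3
  2 × C: 2 H each → 4
  2 × O: 1 H each → 2
  1 × Cl: no H
  1 × N: 2 H
  1 × N: no H
  1 × O (charge -1): no H
  1 × S: 1 H
  Total hydrogens = 12.
Net charge -1.
Molecular formula: C11H12ClN2O7S-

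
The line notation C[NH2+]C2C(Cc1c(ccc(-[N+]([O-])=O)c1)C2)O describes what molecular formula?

C11H15N2O3+

Heavy atoms from the SMILES: 11 C, 2 N, 3 O.
Implicit hydrogens by atom environment:
  3 × C (aromatic): 1 H each → 3
  3 × C (aromatic): no H
  2 × C: 2 H each → 4
  2 × C: 1 H each → 2
  1 × C: 3 H
  1 × N (charge +1): 2 H
  1 × N (charge +1): no H
  1 × O: 1 H
  1 × O: no H
  1 × O (charge -1): no H
  Total hydrogens = 15.
Net charge +1.
Molecular formula: C11H15N2O3+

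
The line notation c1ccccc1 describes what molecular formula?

C6H6

Heavy atoms from the SMILES: 6 C.
Implicit hydrogens by atom environment:
  6 × C (aromatic): 1 H each → 6
  Total hydrogens = 6.
Molecular formula: C6H6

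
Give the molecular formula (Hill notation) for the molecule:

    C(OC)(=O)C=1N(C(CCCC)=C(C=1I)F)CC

Heavy atoms from the SMILES: 12 C, 1 F, 1 I, 1 N, 2 O.
Implicit hydrogens by atom environment:
  4 × C: 2 H each → 8
  4 × C (aromatic): no H
  3 × C: 3 H each → 9
  2 × O: no H
  1 × C: no H
  1 × F: no H
  1 × I: no H
  1 × N (aromatic): no H
  Total hydrogens = 17.
Molecular formula: C12H17FINO2

C12H17FINO2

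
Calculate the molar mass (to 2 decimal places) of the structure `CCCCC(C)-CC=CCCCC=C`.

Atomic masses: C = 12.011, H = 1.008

Molecular formula: C14H26.
M = 14×12.011 + 26×1.008 = 194.36 g/mol.

194.36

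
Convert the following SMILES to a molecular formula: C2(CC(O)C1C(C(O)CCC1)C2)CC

C12H22O2

Heavy atoms from the SMILES: 12 C, 2 O.
Implicit hydrogens by atom environment:
  6 × C: 2 H each → 12
  5 × C: 1 H each → 5
  2 × O: 1 H each → 2
  1 × C: 3 H
  Total hydrogens = 22.
Molecular formula: C12H22O2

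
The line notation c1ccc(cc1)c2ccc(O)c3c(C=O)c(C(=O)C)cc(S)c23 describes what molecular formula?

C19H14O3S

Heavy atoms from the SMILES: 19 C, 3 O, 1 S.
Implicit hydrogens by atom environment:
  8 × C (aromatic): 1 H each → 8
  8 × C (aromatic): no H
  2 × O: no H
  1 × C: 3 H
  1 × C: 1 H
  1 × C: no H
  1 × O: 1 H
  1 × S: 1 H
  Total hydrogens = 14.
Molecular formula: C19H14O3S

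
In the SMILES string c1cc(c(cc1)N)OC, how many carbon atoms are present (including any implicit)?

The symbol for carbon appears 7 times in the SMILES. Lowercase c denotes aromatic carbon and counts toward C.

7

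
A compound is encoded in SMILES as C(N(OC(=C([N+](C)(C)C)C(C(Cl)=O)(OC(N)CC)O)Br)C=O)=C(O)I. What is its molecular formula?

Heavy atoms from the SMILES: 1 Br, 13 C, 1 Cl, 1 I, 3 N, 6 O.
Implicit hydrogens by atom environment:
  5 × C: no H
  4 × C: 3 H each → 12
  4 × O: no H
  3 × C: 1 H each → 3
  2 × O: 1 H each → 2
  1 × Br: no H
  1 × C: 2 H
  1 × Cl: no H
  1 × I: no H
  1 × N: 2 H
  1 × N: no H
  1 × N (charge +1): no H
  Total hydrogens = 21.
Net charge +1.
Molecular formula: C13H21BrClIN3O6+

C13H21BrClIN3O6+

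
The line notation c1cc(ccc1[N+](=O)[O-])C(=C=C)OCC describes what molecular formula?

Heavy atoms from the SMILES: 11 C, 1 N, 3 O.
Implicit hydrogens by atom environment:
  4 × C (aromatic): 1 H each → 4
  2 × C: 2 H each → 4
  2 × C: no H
  2 × C (aromatic): no H
  2 × O: no H
  1 × C: 3 H
  1 × N (charge +1): no H
  1 × O (charge -1): no H
  Total hydrogens = 11.
Molecular formula: C11H11NO3

C11H11NO3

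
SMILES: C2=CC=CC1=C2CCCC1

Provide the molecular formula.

Heavy atoms from the SMILES: 10 C.
Implicit hydrogens by atom environment:
  4 × C: 2 H each → 8
  4 × C (aromatic): 1 H each → 4
  2 × C (aromatic): no H
  Total hydrogens = 12.
Molecular formula: C10H12

C10H12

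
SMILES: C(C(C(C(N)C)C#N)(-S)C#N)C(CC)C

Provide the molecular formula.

Heavy atoms from the SMILES: 11 C, 3 N, 1 S.
Implicit hydrogens by atom environment:
  3 × C: 3 H each → 9
  3 × C: 1 H each → 3
  3 × C: no H
  2 × C: 2 H each → 4
  2 × N: no H
  1 × N: 2 H
  1 × S: 1 H
  Total hydrogens = 19.
Molecular formula: C11H19N3S

C11H19N3S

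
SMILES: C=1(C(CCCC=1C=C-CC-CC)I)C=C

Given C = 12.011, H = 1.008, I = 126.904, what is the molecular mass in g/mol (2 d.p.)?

316.23

Molecular formula: C14H21I.
M = 14×12.011 + 21×1.008 + 1×126.904 = 316.23 g/mol.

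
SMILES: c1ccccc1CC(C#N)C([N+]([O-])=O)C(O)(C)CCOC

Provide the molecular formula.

C15H20N2O4

Heavy atoms from the SMILES: 15 C, 2 N, 4 O.
Implicit hydrogens by atom environment:
  5 × C (aromatic): 1 H each → 5
  3 × C: 2 H each → 6
  2 × C: 3 H each → 6
  2 × C: 1 H each → 2
  2 × C: no H
  2 × O: no H
  1 × C (aromatic): no H
  1 × N: no H
  1 × N (charge +1): no H
  1 × O: 1 H
  1 × O (charge -1): no H
  Total hydrogens = 20.
Molecular formula: C15H20N2O4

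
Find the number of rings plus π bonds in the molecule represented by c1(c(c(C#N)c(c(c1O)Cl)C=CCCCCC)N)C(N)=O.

Molecular formula from the SMILES: C15H18ClN3O2.
DoU = (2C + 2 + N − H − X)/2 = (2·15 + 2 + 3 − 18 − 1)/2 = 16/2 = 8.
(Structurally: 1 ring(s) + 7 π bond(s) = 8.)

8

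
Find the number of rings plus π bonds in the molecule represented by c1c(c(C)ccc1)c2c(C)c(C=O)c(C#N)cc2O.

11

Molecular formula from the SMILES: C16H13NO2.
DoU = (2C + 2 + N − H − X)/2 = (2·16 + 2 + 1 − 13 − 0)/2 = 22/2 = 11.
(Structurally: 2 ring(s) + 9 π bond(s) = 11.)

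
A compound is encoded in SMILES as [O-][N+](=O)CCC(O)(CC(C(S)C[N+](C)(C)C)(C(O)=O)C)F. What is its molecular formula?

C12H24FN2O5S+

Heavy atoms from the SMILES: 12 C, 1 F, 2 N, 5 O, 1 S.
Implicit hydrogens by atom environment:
  4 × C: 3 H each → 12
  4 × C: 2 H each → 8
  3 × C: no H
  2 × N (charge +1): no H
  2 × O: 1 H each → 2
  2 × O: no H
  1 × C: 1 H
  1 × F: no H
  1 × O (charge -1): no H
  1 × S: 1 H
  Total hydrogens = 24.
Net charge +1.
Molecular formula: C12H24FN2O5S+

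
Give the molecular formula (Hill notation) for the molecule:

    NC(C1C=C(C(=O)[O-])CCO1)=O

C7H8NO4-

Heavy atoms from the SMILES: 7 C, 1 N, 4 O.
Implicit hydrogens by atom environment:
  3 × C: no H
  3 × O: no H
  2 × C: 2 H each → 4
  2 × C: 1 H each → 2
  1 × N: 2 H
  1 × O (charge -1): no H
  Total hydrogens = 8.
Net charge -1.
Molecular formula: C7H8NO4-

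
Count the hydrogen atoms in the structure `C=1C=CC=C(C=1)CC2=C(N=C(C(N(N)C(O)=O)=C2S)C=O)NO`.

Hydrogens are implicit in SMILES; fill each atom to its normal valence:
  6 × C (aromatic): no H
  5 × C (aromatic): 1 H each → 5
  2 × O: 1 H each → 2
  2 × O: no H
  1 × C: 2 H
  1 × C: 1 H
  1 × C: no H
  1 × N: 2 H
  1 × N: 1 H
  1 × N (aromatic): no H
  1 × N: no H
  1 × S: 1 H
  Total hydrogens = 14.

14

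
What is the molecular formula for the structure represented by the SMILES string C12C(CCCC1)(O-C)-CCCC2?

Heavy atoms from the SMILES: 11 C, 1 O.
Implicit hydrogens by atom environment:
  8 × C: 2 H each → 16
  1 × C: 3 H
  1 × C: 1 H
  1 × C: no H
  1 × O: no H
  Total hydrogens = 20.
Molecular formula: C11H20O

C11H20O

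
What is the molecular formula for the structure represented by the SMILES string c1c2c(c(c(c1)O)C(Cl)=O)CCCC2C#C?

Heavy atoms from the SMILES: 13 C, 1 Cl, 2 O.
Implicit hydrogens by atom environment:
  4 × C (aromatic): no H
  3 × C: 2 H each → 6
  2 × C (aromatic): 1 H each → 2
  2 × C: 1 H each → 2
  2 × C: no H
  1 × Cl: no H
  1 × O: 1 H
  1 × O: no H
  Total hydrogens = 11.
Molecular formula: C13H11ClO2

C13H11ClO2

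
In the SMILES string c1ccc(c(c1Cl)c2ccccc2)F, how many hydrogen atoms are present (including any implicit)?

Hydrogens are implicit in SMILES; fill each atom to its normal valence:
  8 × C (aromatic): 1 H each → 8
  4 × C (aromatic): no H
  1 × Cl: no H
  1 × F: no H
  Total hydrogens = 8.

8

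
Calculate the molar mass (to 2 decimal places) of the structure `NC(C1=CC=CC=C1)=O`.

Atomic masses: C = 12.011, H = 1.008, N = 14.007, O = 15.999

Molecular formula: C7H7NO.
M = 7×12.011 + 7×1.008 + 1×14.007 + 1×15.999 = 121.14 g/mol.

121.14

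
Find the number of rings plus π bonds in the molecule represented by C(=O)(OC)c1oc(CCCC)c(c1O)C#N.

Molecular formula from the SMILES: C11H13NO4.
DoU = (2C + 2 + N − H − X)/2 = (2·11 + 2 + 1 − 13 − 0)/2 = 12/2 = 6.
(Structurally: 1 ring(s) + 5 π bond(s) = 6.)

6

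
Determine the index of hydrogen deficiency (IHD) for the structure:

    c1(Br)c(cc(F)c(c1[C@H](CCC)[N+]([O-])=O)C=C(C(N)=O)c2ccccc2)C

Molecular formula from the SMILES: C20H20BrFN2O3.
DoU = (2C + 2 + N − H − X)/2 = (2·20 + 2 + 2 − 20 − 2)/2 = 22/2 = 11.
(Structurally: 2 ring(s) + 9 π bond(s) = 11.)

11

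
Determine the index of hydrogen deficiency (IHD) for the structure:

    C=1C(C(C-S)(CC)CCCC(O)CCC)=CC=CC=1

Molecular formula from the SMILES: C17H28OS.
DoU = (2C + 2 + N − H − X)/2 = (2·17 + 2 + 0 − 28 − 0)/2 = 8/2 = 4.
(Structurally: 1 ring(s) + 3 π bond(s) = 4.)

4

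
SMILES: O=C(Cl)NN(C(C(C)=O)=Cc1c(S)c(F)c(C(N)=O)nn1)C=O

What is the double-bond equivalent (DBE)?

Molecular formula from the SMILES: C11H9ClFN5O4S.
DoU = (2C + 2 + N − H − X)/2 = (2·11 + 2 + 5 − 9 − 2)/2 = 18/2 = 9.
(Structurally: 1 ring(s) + 8 π bond(s) = 9.)

9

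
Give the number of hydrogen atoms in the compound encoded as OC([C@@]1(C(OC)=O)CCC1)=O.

10

Hydrogens are implicit in SMILES; fill each atom to its normal valence:
  3 × C: 2 H each → 6
  3 × C: no H
  3 × O: no H
  1 × C: 3 H
  1 × O: 1 H
  Total hydrogens = 10.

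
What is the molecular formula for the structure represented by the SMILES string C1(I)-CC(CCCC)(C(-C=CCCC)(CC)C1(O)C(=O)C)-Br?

Heavy atoms from the SMILES: 1 Br, 18 C, 1 I, 2 O.
Implicit hydrogens by atom environment:
  7 × C: 2 H each → 14
  4 × C: 3 H each → 12
  4 × C: no H
  3 × C: 1 H each → 3
  1 × Br: no H
  1 × I: no H
  1 × O: 1 H
  1 × O: no H
  Total hydrogens = 30.
Molecular formula: C18H30BrIO2

C18H30BrIO2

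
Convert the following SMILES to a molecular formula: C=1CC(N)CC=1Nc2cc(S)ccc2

Heavy atoms from the SMILES: 11 C, 2 N, 1 S.
Implicit hydrogens by atom environment:
  4 × C (aromatic): 1 H each → 4
  2 × C: 2 H each → 4
  2 × C: 1 H each → 2
  2 × C (aromatic): no H
  1 × C: no H
  1 × N: 2 H
  1 × N: 1 H
  1 × S: 1 H
  Total hydrogens = 14.
Molecular formula: C11H14N2S

C11H14N2S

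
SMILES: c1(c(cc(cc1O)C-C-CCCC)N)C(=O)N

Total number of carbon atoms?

The symbol for carbon appears 13 times in the SMILES. Lowercase c denotes aromatic carbon and counts toward C.

13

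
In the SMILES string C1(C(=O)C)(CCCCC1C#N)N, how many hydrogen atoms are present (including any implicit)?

Hydrogens are implicit in SMILES; fill each atom to its normal valence:
  4 × C: 2 H each → 8
  3 × C: no H
  1 × C: 3 H
  1 × C: 1 H
  1 × N: 2 H
  1 × N: no H
  1 × O: no H
  Total hydrogens = 14.

14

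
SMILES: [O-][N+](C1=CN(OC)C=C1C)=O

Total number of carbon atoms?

The symbol for carbon appears 6 times in the SMILES.

6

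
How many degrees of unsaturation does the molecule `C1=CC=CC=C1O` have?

Molecular formula from the SMILES: C6H6O.
DoU = (2C + 2 + N − H − X)/2 = (2·6 + 2 + 0 − 6 − 0)/2 = 8/2 = 4.
(Structurally: 1 ring(s) + 3 π bond(s) = 4.)

4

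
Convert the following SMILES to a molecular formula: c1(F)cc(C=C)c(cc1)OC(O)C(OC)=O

Heavy atoms from the SMILES: 11 C, 1 F, 4 O.
Implicit hydrogens by atom environment:
  3 × C (aromatic): 1 H each → 3
  3 × C (aromatic): no H
  3 × O: no H
  2 × C: 1 H each → 2
  1 × C: 3 H
  1 × C: 2 H
  1 × C: no H
  1 × F: no H
  1 × O: 1 H
  Total hydrogens = 11.
Molecular formula: C11H11FO4

C11H11FO4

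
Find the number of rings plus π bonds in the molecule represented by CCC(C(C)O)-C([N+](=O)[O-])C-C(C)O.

Molecular formula from the SMILES: C9H19NO4.
DoU = (2C + 2 + N − H − X)/2 = (2·9 + 2 + 1 − 19 − 0)/2 = 2/2 = 1.
(Structurally: 0 ring(s) + 1 π bond(s) = 1.)

1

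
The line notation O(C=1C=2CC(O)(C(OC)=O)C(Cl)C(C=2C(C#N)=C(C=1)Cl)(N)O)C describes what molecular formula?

Heavy atoms from the SMILES: 14 C, 2 Cl, 2 N, 5 O.
Implicit hydrogens by atom environment:
  5 × C (aromatic): no H
  4 × C: no H
  3 × O: no H
  2 × C: 3 H each → 6
  2 × Cl: no H
  2 × O: 1 H each → 2
  1 × C: 2 H
  1 × C (aromatic): 1 H
  1 × C: 1 H
  1 × N: 2 H
  1 × N: no H
  Total hydrogens = 14.
Molecular formula: C14H14Cl2N2O5

C14H14Cl2N2O5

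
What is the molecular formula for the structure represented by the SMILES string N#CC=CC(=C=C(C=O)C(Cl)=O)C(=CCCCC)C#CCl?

Heavy atoms from the SMILES: 16 C, 2 Cl, 1 N, 2 O.
Implicit hydrogens by atom environment:
  8 × C: no H
  4 × C: 1 H each → 4
  3 × C: 2 H each → 6
  2 × Cl: no H
  2 × O: no H
  1 × C: 3 H
  1 × N: no H
  Total hydrogens = 13.
Molecular formula: C16H13Cl2NO2

C16H13Cl2NO2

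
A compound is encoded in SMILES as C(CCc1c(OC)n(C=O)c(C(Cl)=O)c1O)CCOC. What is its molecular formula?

C13H18ClNO5

Heavy atoms from the SMILES: 13 C, 1 Cl, 1 N, 5 O.
Implicit hydrogens by atom environment:
  5 × C: 2 H each → 10
  4 × C (aromatic): no H
  4 × O: no H
  2 × C: 3 H each → 6
  1 × C: 1 H
  1 × C: no H
  1 × Cl: no H
  1 × N (aromatic): no H
  1 × O: 1 H
  Total hydrogens = 18.
Molecular formula: C13H18ClNO5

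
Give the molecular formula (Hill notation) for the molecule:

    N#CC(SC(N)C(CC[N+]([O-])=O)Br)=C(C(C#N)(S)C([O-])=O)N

C10H11BrN5O4S2-

Heavy atoms from the SMILES: 1 Br, 10 C, 5 N, 4 O, 2 S.
Implicit hydrogens by atom environment:
  6 × C: no H
  2 × C: 2 H each → 4
  2 × C: 1 H each → 2
  2 × N: 2 H each → 4
  2 × N: no H
  2 × O: no H
  2 × O (charge -1): no H
  1 × Br: no H
  1 × N (charge +1): no H
  1 × S: 1 H
  1 × S: no H
  Total hydrogens = 11.
Net charge -1.
Molecular formula: C10H11BrN5O4S2-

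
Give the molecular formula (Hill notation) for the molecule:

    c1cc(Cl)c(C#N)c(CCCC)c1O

Heavy atoms from the SMILES: 11 C, 1 Cl, 1 N, 1 O.
Implicit hydrogens by atom environment:
  4 × C (aromatic): no H
  3 × C: 2 H each → 6
  2 × C (aromatic): 1 H each → 2
  1 × C: 3 H
  1 × C: no H
  1 × Cl: no H
  1 × N: no H
  1 × O: 1 H
  Total hydrogens = 12.
Molecular formula: C11H12ClNO

C11H12ClNO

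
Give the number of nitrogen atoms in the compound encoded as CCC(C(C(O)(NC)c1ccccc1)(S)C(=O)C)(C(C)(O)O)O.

The symbol for nitrogen appears 1 time in the SMILES.

1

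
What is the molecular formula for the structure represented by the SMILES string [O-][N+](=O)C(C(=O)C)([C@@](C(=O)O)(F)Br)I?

Heavy atoms from the SMILES: 1 Br, 5 C, 1 F, 1 I, 1 N, 5 O.
Implicit hydrogens by atom environment:
  4 × C: no H
  3 × O: no H
  1 × Br: no H
  1 × C: 3 H
  1 × F: no H
  1 × I: no H
  1 × N (charge +1): no H
  1 × O: 1 H
  1 × O (charge -1): no H
  Total hydrogens = 4.
Molecular formula: C5H4BrFINO5

C5H4BrFINO5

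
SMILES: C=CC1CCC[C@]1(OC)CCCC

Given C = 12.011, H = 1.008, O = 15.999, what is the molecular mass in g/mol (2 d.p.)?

Molecular formula: C12H22O.
M = 12×12.011 + 22×1.008 + 1×15.999 = 182.31 g/mol.

182.31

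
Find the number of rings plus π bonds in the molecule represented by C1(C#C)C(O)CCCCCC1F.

3

Molecular formula from the SMILES: C10H15FO.
DoU = (2C + 2 + N − H − X)/2 = (2·10 + 2 + 0 − 15 − 1)/2 = 6/2 = 3.
(Structurally: 1 ring(s) + 2 π bond(s) = 3.)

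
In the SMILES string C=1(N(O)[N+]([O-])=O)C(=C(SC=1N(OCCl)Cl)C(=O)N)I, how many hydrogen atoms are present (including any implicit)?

Hydrogens are implicit in SMILES; fill each atom to its normal valence:
  4 × C (aromatic): no H
  3 × O: no H
  2 × Cl: no H
  2 × N: no H
  1 × C: 2 H
  1 × C: no H
  1 × I: no H
  1 × N: 2 H
  1 × N (charge +1): no H
  1 × O: 1 H
  1 × O (charge -1): no H
  1 × S (aromatic): no H
  Total hydrogens = 5.

5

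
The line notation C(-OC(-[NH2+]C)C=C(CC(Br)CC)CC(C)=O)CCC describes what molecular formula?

Heavy atoms from the SMILES: 1 Br, 15 C, 1 N, 2 O.
Implicit hydrogens by atom environment:
  6 × C: 2 H each → 12
  4 × C: 3 H each → 12
  3 × C: 1 H each → 3
  2 × C: no H
  2 × O: no H
  1 × Br: no H
  1 × N (charge +1): 2 H
  Total hydrogens = 29.
Net charge +1.
Molecular formula: C15H29BrNO2+

C15H29BrNO2+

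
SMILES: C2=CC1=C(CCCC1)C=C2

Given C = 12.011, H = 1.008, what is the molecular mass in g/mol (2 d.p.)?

Molecular formula: C10H12.
M = 10×12.011 + 12×1.008 = 132.21 g/mol.

132.21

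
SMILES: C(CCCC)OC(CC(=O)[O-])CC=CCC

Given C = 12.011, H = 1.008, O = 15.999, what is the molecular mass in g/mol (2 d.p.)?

227.32

Molecular formula: C13H23O3-.
M = 13×12.011 + 23×1.008 + 3×15.999 = 227.32 g/mol.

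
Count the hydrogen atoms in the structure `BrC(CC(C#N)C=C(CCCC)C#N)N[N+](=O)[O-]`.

Hydrogens are implicit in SMILES; fill each atom to its normal valence:
  4 × C: 2 H each → 8
  3 × C: 1 H each → 3
  3 × C: no H
  2 × N: no H
  1 × Br: no H
  1 × C: 3 H
  1 × N: 1 H
  1 × N (charge +1): no H
  1 × O: no H
  1 × O (charge -1): no H
  Total hydrogens = 15.

15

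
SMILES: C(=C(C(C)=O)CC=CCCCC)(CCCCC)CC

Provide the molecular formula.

C18H32O

Heavy atoms from the SMILES: 18 C, 1 O.
Implicit hydrogens by atom environment:
  9 × C: 2 H each → 18
  4 × C: 3 H each → 12
  3 × C: no H
  2 × C: 1 H each → 2
  1 × O: no H
  Total hydrogens = 32.
Molecular formula: C18H32O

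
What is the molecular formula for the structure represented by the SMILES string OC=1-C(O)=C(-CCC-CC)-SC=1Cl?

Heavy atoms from the SMILES: 9 C, 1 Cl, 2 O, 1 S.
Implicit hydrogens by atom environment:
  4 × C: 2 H each → 8
  4 × C (aromatic): no H
  2 × O: 1 H each → 2
  1 × C: 3 H
  1 × Cl: no H
  1 × S (aromatic): no H
  Total hydrogens = 13.
Molecular formula: C9H13ClO2S

C9H13ClO2S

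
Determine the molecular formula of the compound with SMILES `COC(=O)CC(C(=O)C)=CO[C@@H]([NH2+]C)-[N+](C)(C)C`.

Heavy atoms from the SMILES: 12 C, 2 N, 4 O.
Implicit hydrogens by atom environment:
  6 × C: 3 H each → 18
  4 × O: no H
  3 × C: no H
  2 × C: 1 H each → 2
  1 × C: 2 H
  1 × N (charge +1): 2 H
  1 × N (charge +1): no H
  Total hydrogens = 24.
Net charge +2.
Molecular formula: [C12H24N2O4]2+

[C12H24N2O4]2+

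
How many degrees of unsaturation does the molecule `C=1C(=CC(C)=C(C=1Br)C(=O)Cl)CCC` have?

5

Molecular formula from the SMILES: C11H12BrClO.
DoU = (2C + 2 + N − H − X)/2 = (2·11 + 2 + 0 − 12 − 2)/2 = 10/2 = 5.
(Structurally: 1 ring(s) + 4 π bond(s) = 5.)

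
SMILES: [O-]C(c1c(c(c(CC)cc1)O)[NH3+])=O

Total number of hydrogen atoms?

11

Hydrogens are implicit in SMILES; fill each atom to its normal valence:
  4 × C (aromatic): no H
  2 × C (aromatic): 1 H each → 2
  1 × C: 3 H
  1 × C: 2 H
  1 × C: no H
  1 × N (charge +1): 3 H
  1 × O: 1 H
  1 × O: no H
  1 × O (charge -1): no H
  Total hydrogens = 11.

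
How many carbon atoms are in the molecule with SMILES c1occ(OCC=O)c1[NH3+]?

The symbol for carbon appears 6 times in the SMILES. Lowercase c denotes aromatic carbon and counts toward C.

6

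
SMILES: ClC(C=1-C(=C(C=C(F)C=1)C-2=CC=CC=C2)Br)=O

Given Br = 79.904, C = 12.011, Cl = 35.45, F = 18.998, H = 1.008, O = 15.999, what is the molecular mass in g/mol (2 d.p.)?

Molecular formula: C13H7BrClFO.
M = 1×79.904 + 13×12.011 + 1×35.45 + 1×18.998 + 7×1.008 + 1×15.999 = 313.55 g/mol.

313.55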